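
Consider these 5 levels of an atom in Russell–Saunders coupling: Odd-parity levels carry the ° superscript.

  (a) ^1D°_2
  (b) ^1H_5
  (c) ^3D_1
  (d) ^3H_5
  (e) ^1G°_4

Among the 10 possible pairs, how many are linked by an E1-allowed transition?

1

(a)–(b): forbidden (ΔL, ΔJ).
(a)–(c): forbidden (ΔS).
(a)–(d): forbidden (ΔS, ΔL, ΔJ).
(a)–(e): forbidden (parity, ΔL, ΔJ).
(b)–(c): forbidden (parity, ΔS, ΔL, ΔJ).
(b)–(d): forbidden (parity, ΔS).
(b)–(e): allowed.
(c)–(d): forbidden (parity, ΔL, ΔJ).
(c)–(e): forbidden (ΔS, ΔL, ΔJ).
(d)–(e): forbidden (ΔS).
Allowed pairs: 1 of 10.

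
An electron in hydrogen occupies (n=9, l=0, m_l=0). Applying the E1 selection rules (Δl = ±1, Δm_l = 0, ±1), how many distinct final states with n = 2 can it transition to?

E1 requires Δl = ±1, so l_f ∈ {-1, 1}; with 0 ≤ l_f ≤ n_f−1 = 1, the allowed l_f values are {1}.
For l_f = 1: m_f ∈ {m_i−1, m_i, m_i+1} ∩ [−1, 1] = {-1, 0, 1} → 3 states.
Total: 3.

3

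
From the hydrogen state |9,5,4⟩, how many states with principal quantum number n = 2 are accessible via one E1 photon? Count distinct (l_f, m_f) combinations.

E1 requires l_f ∈ {4, 6}, but neither lies in [0, 1], so no final state is reachable.
Total: 0.

0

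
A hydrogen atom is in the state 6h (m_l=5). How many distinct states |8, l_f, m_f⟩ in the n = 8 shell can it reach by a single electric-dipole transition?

E1 requires Δl = ±1, so l_f ∈ {4, 6}; with 0 ≤ l_f ≤ n_f−1 = 7, the allowed l_f values are {4, 6}.
For l_f = 4: m_f ∈ {m_i−1, m_i, m_i+1} ∩ [−4, 4] = {4} → 1 state.
For l_f = 6: m_f ∈ {m_i−1, m_i, m_i+1} ∩ [−6, 6] = {4, 5, 6} → 3 states.
Total: 4.

4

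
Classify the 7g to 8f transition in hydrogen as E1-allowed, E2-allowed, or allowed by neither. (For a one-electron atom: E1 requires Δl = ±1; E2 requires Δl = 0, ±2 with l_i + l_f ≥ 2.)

E1

Δl = 3 − 4 = -1; l_i + l_f = 7.
E1 (Δl = ±1): satisfied.
E2 (Δl = 0,±2, l_i+l_f ≥ 2): not satisfied.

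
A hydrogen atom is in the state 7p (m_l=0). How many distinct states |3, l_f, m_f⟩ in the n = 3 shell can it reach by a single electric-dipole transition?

4

E1 requires Δl = ±1, so l_f ∈ {0, 2}; with 0 ≤ l_f ≤ n_f−1 = 2, the allowed l_f values are {0, 2}.
For l_f = 0: m_f ∈ {m_i−1, m_i, m_i+1} ∩ [−0, 0] = {0} → 1 state.
For l_f = 2: m_f ∈ {m_i−1, m_i, m_i+1} ∩ [−2, 2] = {-1, 0, 1} → 3 states.
Total: 4.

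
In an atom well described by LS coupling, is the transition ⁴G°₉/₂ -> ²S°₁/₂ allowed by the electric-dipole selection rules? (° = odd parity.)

forbidden

Parity must change: odd → odd — ✗.
ΔS = 0: S: 3/2 → 1/2 — ✗.
ΔL = 0, ±1 (not L=0↔0): L: 4 → 0, ΔL = -4 — ✗.
ΔJ = 0, ±1 (not J=0↔0): J: 9/2 → 1/2, ΔJ = -4 — ✗.
Rule(s) violated: parity, ΔS, ΔL, ΔJ.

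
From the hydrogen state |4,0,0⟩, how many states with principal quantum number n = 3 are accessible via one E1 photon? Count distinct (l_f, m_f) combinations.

3

E1 requires Δl = ±1, so l_f ∈ {-1, 1}; with 0 ≤ l_f ≤ n_f−1 = 2, the allowed l_f values are {1}.
For l_f = 1: m_f ∈ {m_i−1, m_i, m_i+1} ∩ [−1, 1] = {-1, 0, 1} → 3 states.
Total: 3.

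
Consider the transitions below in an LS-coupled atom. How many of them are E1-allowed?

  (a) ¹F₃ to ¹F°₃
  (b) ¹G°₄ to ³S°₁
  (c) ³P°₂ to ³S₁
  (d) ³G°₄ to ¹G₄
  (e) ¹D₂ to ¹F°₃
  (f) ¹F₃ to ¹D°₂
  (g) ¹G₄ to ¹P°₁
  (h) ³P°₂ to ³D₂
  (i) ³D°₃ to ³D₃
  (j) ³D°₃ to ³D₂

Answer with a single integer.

7

(a) allowed
(b) forbidden (parity, ΔS, ΔL, ΔJ fail)
(c) allowed
(d) forbidden (ΔS fails)
(e) allowed
(f) allowed
(g) forbidden (ΔL, ΔJ fail)
(h) allowed
(i) allowed
(j) allowed
Total allowed: 7 of 10.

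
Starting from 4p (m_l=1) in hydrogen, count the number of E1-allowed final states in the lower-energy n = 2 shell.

E1 requires Δl = ±1, so l_f ∈ {0, 2}; with 0 ≤ l_f ≤ n_f−1 = 1, the allowed l_f values are {0}.
For l_f = 0: m_f ∈ {m_i−1, m_i, m_i+1} ∩ [−0, 0] = {0} → 1 state.
Total: 1.

1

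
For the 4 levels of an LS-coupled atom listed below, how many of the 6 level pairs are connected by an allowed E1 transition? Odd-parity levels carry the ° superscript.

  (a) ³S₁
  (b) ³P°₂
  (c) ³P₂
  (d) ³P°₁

(a)–(b): allowed.
(a)–(c): forbidden (parity).
(a)–(d): allowed.
(b)–(c): allowed.
(b)–(d): forbidden (parity).
(c)–(d): allowed.
Allowed pairs: 4 of 6.

4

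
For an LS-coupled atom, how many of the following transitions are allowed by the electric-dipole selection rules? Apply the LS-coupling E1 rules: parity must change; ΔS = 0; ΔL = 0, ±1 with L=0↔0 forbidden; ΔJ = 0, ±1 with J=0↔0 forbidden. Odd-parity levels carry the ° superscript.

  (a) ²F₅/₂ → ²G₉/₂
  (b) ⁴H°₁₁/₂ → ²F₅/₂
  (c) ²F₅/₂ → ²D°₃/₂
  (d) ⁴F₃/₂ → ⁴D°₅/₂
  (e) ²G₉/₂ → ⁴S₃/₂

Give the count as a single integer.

(a) forbidden (parity, ΔJ fail)
(b) forbidden (ΔS, ΔL, ΔJ fail)
(c) allowed
(d) allowed
(e) forbidden (parity, ΔS, ΔL, ΔJ fail)
Total allowed: 2 of 5.

2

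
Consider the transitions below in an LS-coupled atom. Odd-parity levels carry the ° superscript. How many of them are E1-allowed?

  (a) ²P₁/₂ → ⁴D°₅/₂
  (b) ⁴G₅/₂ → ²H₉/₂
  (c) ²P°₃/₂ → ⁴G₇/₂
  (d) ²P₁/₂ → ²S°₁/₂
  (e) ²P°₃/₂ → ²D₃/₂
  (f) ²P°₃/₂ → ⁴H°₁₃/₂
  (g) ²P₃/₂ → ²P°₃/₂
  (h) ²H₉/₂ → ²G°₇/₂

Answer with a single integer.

4

(a) forbidden (ΔS, ΔJ fail)
(b) forbidden (parity, ΔS, ΔJ fail)
(c) forbidden (ΔS, ΔL, ΔJ fail)
(d) allowed
(e) allowed
(f) forbidden (parity, ΔS, ΔL, ΔJ fail)
(g) allowed
(h) allowed
Total allowed: 4 of 8.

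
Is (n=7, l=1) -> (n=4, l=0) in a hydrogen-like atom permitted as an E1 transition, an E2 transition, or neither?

Δl = 0 − 1 = -1; l_i + l_f = 1.
E1 (Δl = ±1): satisfied.
E2 (Δl = 0,±2, l_i+l_f ≥ 2): not satisfied.

E1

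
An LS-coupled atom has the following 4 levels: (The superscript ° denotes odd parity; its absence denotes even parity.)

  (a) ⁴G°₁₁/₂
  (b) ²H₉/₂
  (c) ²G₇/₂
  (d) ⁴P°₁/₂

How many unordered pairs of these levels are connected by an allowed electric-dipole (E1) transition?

(a)–(b): forbidden (ΔS).
(a)–(c): forbidden (ΔS, ΔJ).
(a)–(d): forbidden (parity, ΔL, ΔJ).
(b)–(c): forbidden (parity).
(b)–(d): forbidden (ΔS, ΔL, ΔJ).
(c)–(d): forbidden (ΔS, ΔL, ΔJ).
Allowed pairs: 0 of 6.

0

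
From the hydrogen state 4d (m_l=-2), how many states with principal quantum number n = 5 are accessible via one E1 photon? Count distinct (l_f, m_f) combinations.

4

E1 requires Δl = ±1, so l_f ∈ {1, 3}; with 0 ≤ l_f ≤ n_f−1 = 4, the allowed l_f values are {1, 3}.
For l_f = 1: m_f ∈ {m_i−1, m_i, m_i+1} ∩ [−1, 1] = {-1} → 1 state.
For l_f = 3: m_f ∈ {m_i−1, m_i, m_i+1} ∩ [−3, 3] = {-3, -2, -1} → 3 states.
Total: 4.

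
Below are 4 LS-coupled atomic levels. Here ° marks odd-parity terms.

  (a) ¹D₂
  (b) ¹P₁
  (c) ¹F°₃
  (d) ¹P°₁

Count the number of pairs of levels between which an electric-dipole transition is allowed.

(a)–(b): forbidden (parity).
(a)–(c): allowed.
(a)–(d): allowed.
(b)–(c): forbidden (ΔL, ΔJ).
(b)–(d): allowed.
(c)–(d): forbidden (parity, ΔL, ΔJ).
Allowed pairs: 3 of 6.

3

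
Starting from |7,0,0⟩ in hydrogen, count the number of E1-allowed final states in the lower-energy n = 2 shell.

3

E1 requires Δl = ±1, so l_f ∈ {-1, 1}; with 0 ≤ l_f ≤ n_f−1 = 1, the allowed l_f values are {1}.
For l_f = 1: m_f ∈ {m_i−1, m_i, m_i+1} ∩ [−1, 1] = {-1, 0, 1} → 3 states.
Total: 3.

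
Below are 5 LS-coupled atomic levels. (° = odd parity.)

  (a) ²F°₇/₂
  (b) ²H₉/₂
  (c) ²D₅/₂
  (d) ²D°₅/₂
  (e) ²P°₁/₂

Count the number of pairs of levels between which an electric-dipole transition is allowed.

2

(a)–(b): forbidden (ΔL).
(a)–(c): allowed.
(a)–(d): forbidden (parity).
(a)–(e): forbidden (parity, ΔL, ΔJ).
(b)–(c): forbidden (parity, ΔL, ΔJ).
(b)–(d): forbidden (ΔL, ΔJ).
(b)–(e): forbidden (ΔL, ΔJ).
(c)–(d): allowed.
(c)–(e): forbidden (ΔJ).
(d)–(e): forbidden (parity, ΔJ).
Allowed pairs: 2 of 10.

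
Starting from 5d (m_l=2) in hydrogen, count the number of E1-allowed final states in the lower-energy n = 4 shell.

E1 requires Δl = ±1, so l_f ∈ {1, 3}; with 0 ≤ l_f ≤ n_f−1 = 3, the allowed l_f values are {1, 3}.
For l_f = 1: m_f ∈ {m_i−1, m_i, m_i+1} ∩ [−1, 1] = {1} → 1 state.
For l_f = 3: m_f ∈ {m_i−1, m_i, m_i+1} ∩ [−3, 3] = {1, 2, 3} → 3 states.
Total: 4.

4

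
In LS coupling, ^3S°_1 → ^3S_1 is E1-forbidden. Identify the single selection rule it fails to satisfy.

Parity must change: odd → even — ok.
ΔS = 0: S: 1 → 1 — ok.
ΔL = 0, ±1 (not L=0↔0): L: 0 → 0, ΔL = +0 — fails.
ΔJ = 0, ±1 (not J=0↔0): J: 1 → 1, ΔJ = +0 — ok.

the L=0 ↔ L=0 exclusion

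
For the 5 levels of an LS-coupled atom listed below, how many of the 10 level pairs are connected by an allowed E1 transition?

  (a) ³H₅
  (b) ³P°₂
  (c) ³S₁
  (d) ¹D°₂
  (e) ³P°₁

2

(a)–(b): forbidden (ΔL, ΔJ).
(a)–(c): forbidden (parity, ΔL, ΔJ).
(a)–(d): forbidden (ΔS, ΔL, ΔJ).
(a)–(e): forbidden (ΔL, ΔJ).
(b)–(c): allowed.
(b)–(d): forbidden (parity, ΔS).
(b)–(e): forbidden (parity).
(c)–(d): forbidden (ΔS, ΔL).
(c)–(e): allowed.
(d)–(e): forbidden (parity, ΔS).
Allowed pairs: 2 of 10.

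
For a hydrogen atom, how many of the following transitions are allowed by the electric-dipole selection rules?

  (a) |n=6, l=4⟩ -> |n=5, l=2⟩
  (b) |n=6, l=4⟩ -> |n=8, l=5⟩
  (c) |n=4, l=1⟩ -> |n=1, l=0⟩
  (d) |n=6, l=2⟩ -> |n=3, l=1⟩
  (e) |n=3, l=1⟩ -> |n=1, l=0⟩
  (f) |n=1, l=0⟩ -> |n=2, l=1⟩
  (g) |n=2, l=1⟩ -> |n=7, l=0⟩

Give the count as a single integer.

6

(a) forbidden — Δl = -2 (E1 requires Δl = ±1)
(b) allowed
(c) allowed
(d) allowed
(e) allowed
(f) allowed
(g) allowed
Total allowed: 6 of 7.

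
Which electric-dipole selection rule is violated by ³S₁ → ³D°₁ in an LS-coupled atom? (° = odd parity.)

ΔS = 0: S: 1 → 1 — ✓.
Parity must change: even → odd — ✓.
ΔL = 0, ±1 (not L=0↔0): L: 0 → 2, ΔL = +2 — ✗.
ΔJ = 0, ±1 (not J=0↔0): J: 1 → 1, ΔJ = +0 — ✓.

the ΔL = 0, ±1 rule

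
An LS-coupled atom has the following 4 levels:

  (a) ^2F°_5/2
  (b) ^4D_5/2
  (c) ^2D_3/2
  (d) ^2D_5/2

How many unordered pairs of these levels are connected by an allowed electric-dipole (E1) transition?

2

(a)–(b): forbidden (ΔS).
(a)–(c): allowed.
(a)–(d): allowed.
(b)–(c): forbidden (parity, ΔS).
(b)–(d): forbidden (parity, ΔS).
(c)–(d): forbidden (parity).
Allowed pairs: 2 of 6.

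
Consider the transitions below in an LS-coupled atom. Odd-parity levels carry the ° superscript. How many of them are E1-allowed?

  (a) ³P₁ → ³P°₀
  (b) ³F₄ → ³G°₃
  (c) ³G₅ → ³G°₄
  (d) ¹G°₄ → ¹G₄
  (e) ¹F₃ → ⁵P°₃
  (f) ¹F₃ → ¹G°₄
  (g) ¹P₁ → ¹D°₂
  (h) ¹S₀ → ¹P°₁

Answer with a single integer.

(a) allowed
(b) allowed
(c) allowed
(d) allowed
(e) forbidden (ΔS, ΔL fail)
(f) allowed
(g) allowed
(h) allowed
Total allowed: 7 of 8.

7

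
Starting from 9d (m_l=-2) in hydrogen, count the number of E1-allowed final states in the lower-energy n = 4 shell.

4

E1 requires Δl = ±1, so l_f ∈ {1, 3}; with 0 ≤ l_f ≤ n_f−1 = 3, the allowed l_f values are {1, 3}.
For l_f = 1: m_f ∈ {m_i−1, m_i, m_i+1} ∩ [−1, 1] = {-1} → 1 state.
For l_f = 3: m_f ∈ {m_i−1, m_i, m_i+1} ∩ [−3, 3] = {-3, -2, -1} → 3 states.
Total: 4.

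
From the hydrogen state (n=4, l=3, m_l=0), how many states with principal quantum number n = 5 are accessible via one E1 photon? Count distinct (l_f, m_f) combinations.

E1 requires Δl = ±1, so l_f ∈ {2, 4}; with 0 ≤ l_f ≤ n_f−1 = 4, the allowed l_f values are {2, 4}.
For l_f = 2: m_f ∈ {m_i−1, m_i, m_i+1} ∩ [−2, 2] = {-1, 0, 1} → 3 states.
For l_f = 4: m_f ∈ {m_i−1, m_i, m_i+1} ∩ [−4, 4] = {-1, 0, 1} → 3 states.
Total: 6.

6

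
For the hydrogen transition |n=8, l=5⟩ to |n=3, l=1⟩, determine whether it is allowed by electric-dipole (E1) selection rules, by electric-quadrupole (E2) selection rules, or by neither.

Δl = 1 − 5 = -4; l_i + l_f = 6.
E1 (Δl = ±1): not satisfied.
E2 (Δl = 0,±2, l_i+l_f ≥ 2): not satisfied.

neither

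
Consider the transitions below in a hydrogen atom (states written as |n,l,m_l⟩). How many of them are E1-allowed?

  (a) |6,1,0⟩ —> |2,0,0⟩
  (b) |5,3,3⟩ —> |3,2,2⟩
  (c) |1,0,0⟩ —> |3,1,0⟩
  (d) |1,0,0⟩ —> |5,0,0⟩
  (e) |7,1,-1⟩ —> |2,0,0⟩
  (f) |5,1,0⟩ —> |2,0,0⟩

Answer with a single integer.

5

(a) allowed
(b) allowed
(c) allowed
(d) forbidden — Δl = +0 (E1 requires Δl = ±1)
(e) allowed
(f) allowed
Total allowed: 5 of 6.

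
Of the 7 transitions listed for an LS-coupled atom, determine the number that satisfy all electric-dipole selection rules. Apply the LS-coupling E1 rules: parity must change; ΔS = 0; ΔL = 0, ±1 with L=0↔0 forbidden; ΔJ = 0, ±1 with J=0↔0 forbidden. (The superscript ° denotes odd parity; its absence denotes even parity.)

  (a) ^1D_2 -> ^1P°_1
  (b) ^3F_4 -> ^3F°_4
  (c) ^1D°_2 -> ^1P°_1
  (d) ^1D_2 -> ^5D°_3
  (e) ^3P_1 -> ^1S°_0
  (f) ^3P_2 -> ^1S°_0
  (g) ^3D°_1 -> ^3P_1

3

(a) allowed
(b) allowed
(c) forbidden (parity fails)
(d) forbidden (ΔS fails)
(e) forbidden (ΔS fails)
(f) forbidden (ΔS, ΔJ fail)
(g) allowed
Total allowed: 3 of 7.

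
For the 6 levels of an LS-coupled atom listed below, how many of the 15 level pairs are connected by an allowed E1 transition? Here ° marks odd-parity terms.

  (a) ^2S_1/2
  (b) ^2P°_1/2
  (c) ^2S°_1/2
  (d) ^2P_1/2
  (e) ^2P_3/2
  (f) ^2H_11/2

(a)–(b): allowed.
(a)–(c): forbidden (ΔL).
(a)–(d): forbidden (parity).
(a)–(e): forbidden (parity).
(a)–(f): forbidden (parity, ΔL, ΔJ).
(b)–(c): forbidden (parity).
(b)–(d): allowed.
(b)–(e): allowed.
(b)–(f): forbidden (ΔL, ΔJ).
(c)–(d): allowed.
(c)–(e): allowed.
(c)–(f): forbidden (ΔL, ΔJ).
(d)–(e): forbidden (parity).
(d)–(f): forbidden (parity, ΔL, ΔJ).
(e)–(f): forbidden (parity, ΔL, ΔJ).
Allowed pairs: 5 of 15.

5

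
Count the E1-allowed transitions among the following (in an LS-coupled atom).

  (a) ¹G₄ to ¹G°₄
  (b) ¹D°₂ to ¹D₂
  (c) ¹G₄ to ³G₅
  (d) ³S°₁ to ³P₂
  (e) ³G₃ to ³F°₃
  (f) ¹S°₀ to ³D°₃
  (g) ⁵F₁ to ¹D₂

4

(a) allowed
(b) allowed
(c) forbidden (parity, ΔS fail)
(d) allowed
(e) allowed
(f) forbidden (parity, ΔS, ΔL, ΔJ fail)
(g) forbidden (parity, ΔS fail)
Total allowed: 4 of 7.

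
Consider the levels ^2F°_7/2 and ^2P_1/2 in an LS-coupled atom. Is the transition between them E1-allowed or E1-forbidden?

Reading off the term symbols: S 1/2→1/2, L 3→1, J 7/2→1/2, parity odd→even.
Parity must change: odd → even — ok.
ΔS = 0: S: 1/2 → 1/2 — ok.
ΔL = 0, ±1 (not L=0↔0): L: 3 → 1, ΔL = -2 — fails.
ΔJ = 0, ±1 (not J=0↔0): J: 7/2 → 1/2, ΔJ = -3 — fails.
Rule(s) violated: ΔL, ΔJ.

forbidden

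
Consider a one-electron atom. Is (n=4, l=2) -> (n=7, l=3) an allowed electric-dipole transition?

allowed

l: 2 → 3 (Δl = +1). Δl = ±1 satisfied.
All E1 selection rules are satisfied.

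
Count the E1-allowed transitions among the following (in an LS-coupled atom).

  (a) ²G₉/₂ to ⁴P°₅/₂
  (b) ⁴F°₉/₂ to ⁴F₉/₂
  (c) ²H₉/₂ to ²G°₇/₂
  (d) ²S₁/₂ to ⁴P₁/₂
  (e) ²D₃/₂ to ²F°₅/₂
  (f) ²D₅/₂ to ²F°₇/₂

(a) forbidden (ΔS, ΔL, ΔJ fail)
(b) allowed
(c) allowed
(d) forbidden (parity, ΔS fail)
(e) allowed
(f) allowed
Total allowed: 4 of 6.

4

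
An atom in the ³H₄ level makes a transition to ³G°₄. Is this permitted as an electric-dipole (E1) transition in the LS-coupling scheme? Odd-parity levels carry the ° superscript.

Initial level: S=1, L=5, J=4, parity even. Final level: S=1, L=4, J=4, parity odd.
Parity must change: even → odd — satisfied.
ΔS = 0: S: 1 → 1 — satisfied.
ΔL = 0, ±1 (not L=0↔0): L: 5 → 4, ΔL = -1 — satisfied.
ΔJ = 0, ±1 (not J=0↔0): J: 4 → 4, ΔJ = +0 — satisfied.
All four E1 rules are satisfied.

allowed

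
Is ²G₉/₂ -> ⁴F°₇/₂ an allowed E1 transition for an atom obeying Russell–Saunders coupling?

forbidden

Parity must change: even → odd — satisfied.
ΔS = 0: S: 1/2 → 3/2 — violated.
ΔL = 0, ±1 (not L=0↔0): L: 4 → 3, ΔL = -1 — satisfied.
ΔJ = 0, ±1 (not J=0↔0): J: 9/2 → 7/2, ΔJ = -1 — satisfied.
Rule(s) violated: ΔS.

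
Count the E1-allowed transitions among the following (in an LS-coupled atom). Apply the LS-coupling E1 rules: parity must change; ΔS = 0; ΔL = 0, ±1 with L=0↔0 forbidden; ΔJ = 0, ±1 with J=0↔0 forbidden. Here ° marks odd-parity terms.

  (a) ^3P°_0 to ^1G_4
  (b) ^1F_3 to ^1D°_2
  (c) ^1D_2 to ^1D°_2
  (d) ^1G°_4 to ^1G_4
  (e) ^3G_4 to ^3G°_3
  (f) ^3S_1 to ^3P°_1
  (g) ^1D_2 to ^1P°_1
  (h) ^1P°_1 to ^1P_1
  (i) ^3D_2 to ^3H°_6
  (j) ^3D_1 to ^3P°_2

(a) forbidden (ΔS, ΔL, ΔJ fail)
(b) allowed
(c) allowed
(d) allowed
(e) allowed
(f) allowed
(g) allowed
(h) allowed
(i) forbidden (ΔL, ΔJ fail)
(j) allowed
Total allowed: 8 of 10.

8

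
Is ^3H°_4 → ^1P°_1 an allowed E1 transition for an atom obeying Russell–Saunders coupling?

Parity must change: odd → odd — violated.
ΔS = 0: S: 1 → 0 — violated.
ΔL = 0, ±1 (not L=0↔0): L: 5 → 1, ΔL = -4 — violated.
ΔJ = 0, ±1 (not J=0↔0): J: 4 → 1, ΔJ = -3 — violated.
Rule(s) violated: parity, ΔS, ΔL, ΔJ.

forbidden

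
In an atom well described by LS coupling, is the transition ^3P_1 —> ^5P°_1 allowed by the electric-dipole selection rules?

ΔL = 0, ±1 (not L=0↔0): L: 1 → 1, ΔL = +0 — satisfied.
ΔJ = 0, ±1 (not J=0↔0): J: 1 → 1, ΔJ = +0 — satisfied.
Parity must change: even → odd — satisfied.
ΔS = 0: S: 1 → 2 — violated.
Rule(s) violated: ΔS.

forbidden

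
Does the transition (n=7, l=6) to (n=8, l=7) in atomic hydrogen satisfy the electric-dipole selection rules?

Δl = 7 − 6 = +1; the E1 rule Δl = ±1 is ok.
All E1 selection rules are satisfied.

allowed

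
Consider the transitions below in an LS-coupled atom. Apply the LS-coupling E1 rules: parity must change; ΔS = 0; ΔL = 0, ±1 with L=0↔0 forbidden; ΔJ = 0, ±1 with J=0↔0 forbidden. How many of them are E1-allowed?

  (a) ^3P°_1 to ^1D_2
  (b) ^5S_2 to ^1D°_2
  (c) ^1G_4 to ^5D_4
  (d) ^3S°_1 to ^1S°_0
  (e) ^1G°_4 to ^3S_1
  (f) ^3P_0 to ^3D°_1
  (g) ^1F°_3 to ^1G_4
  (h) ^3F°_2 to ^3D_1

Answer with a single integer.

(a) forbidden (ΔS fails)
(b) forbidden (ΔS, ΔL fail)
(c) forbidden (parity, ΔS, ΔL fail)
(d) forbidden (parity, ΔS, ΔL fail)
(e) forbidden (ΔS, ΔL, ΔJ fail)
(f) allowed
(g) allowed
(h) allowed
Total allowed: 3 of 8.

3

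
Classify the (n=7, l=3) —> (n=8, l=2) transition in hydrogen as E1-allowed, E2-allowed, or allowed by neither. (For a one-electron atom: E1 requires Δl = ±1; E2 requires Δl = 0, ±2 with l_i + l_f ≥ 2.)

E1

Δl = 2 − 3 = -1; l_i + l_f = 5.
E1 (Δl = ±1): satisfied.
E2 (Δl = 0,±2, l_i+l_f ≥ 2): not satisfied.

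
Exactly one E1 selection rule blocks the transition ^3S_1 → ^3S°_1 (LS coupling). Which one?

Initial level: S=1, L=0, J=1, parity even. Final level: S=1, L=0, J=1, parity odd.
ΔS = 0: S: 1 → 1 — ok.
ΔJ = 0, ±1 (not J=0↔0): J: 1 → 1, ΔJ = +0 — ok.
ΔL = 0, ±1 (not L=0↔0): L: 0 → 0, ΔL = +0 — fails.
Parity must change: even → odd — ok.

the L=0 ↔ L=0 exclusion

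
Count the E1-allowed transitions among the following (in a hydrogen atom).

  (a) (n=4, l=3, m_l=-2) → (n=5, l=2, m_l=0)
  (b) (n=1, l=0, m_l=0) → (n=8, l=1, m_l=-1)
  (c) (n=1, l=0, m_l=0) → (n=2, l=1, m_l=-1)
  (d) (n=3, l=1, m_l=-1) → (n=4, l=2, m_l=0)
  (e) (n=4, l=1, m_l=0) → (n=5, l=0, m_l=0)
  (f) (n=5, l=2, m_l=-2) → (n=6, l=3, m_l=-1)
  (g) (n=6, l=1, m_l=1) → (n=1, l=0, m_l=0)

(a) forbidden — Δm_l = +2 (E1 requires Δm_l = 0, ±1)
(b) allowed
(c) allowed
(d) allowed
(e) allowed
(f) allowed
(g) allowed
Total allowed: 6 of 7.

6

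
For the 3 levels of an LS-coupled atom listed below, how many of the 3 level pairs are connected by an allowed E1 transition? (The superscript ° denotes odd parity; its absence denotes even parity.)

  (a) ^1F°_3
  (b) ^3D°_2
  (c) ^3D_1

(a)–(b): forbidden (parity, ΔS).
(a)–(c): forbidden (ΔS, ΔJ).
(b)–(c): allowed.
Allowed pairs: 1 of 3.

1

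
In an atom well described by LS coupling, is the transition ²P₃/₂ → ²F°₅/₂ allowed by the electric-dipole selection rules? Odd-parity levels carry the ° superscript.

Initial level: S=1/2, L=1, J=3/2, parity even. Final level: S=1/2, L=3, J=5/2, parity odd.
ΔS = 0: S: 1/2 → 1/2 — ✓.
Parity must change: even → odd — ✓.
ΔJ = 0, ±1 (not J=0↔0): J: 3/2 → 5/2, ΔJ = +1 — ✓.
ΔL = 0, ±1 (not L=0↔0): L: 1 → 3, ΔL = +2 — ✗.
Rule(s) violated: ΔL.

forbidden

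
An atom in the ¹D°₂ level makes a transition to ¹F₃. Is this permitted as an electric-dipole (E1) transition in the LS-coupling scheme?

allowed

ΔS = 0: S: 0 → 0 — satisfied.
ΔJ = 0, ±1 (not J=0↔0): J: 2 → 3, ΔJ = +1 — satisfied.
Parity must change: odd → even — satisfied.
ΔL = 0, ±1 (not L=0↔0): L: 2 → 3, ΔL = +1 — satisfied.
All four E1 rules are satisfied.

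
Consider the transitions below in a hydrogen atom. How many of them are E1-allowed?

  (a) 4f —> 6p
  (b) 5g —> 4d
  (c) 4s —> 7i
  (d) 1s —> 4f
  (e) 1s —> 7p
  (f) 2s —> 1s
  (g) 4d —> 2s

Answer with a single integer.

(a) forbidden — Δl = -2 (E1 requires Δl = ±1)
(b) forbidden — Δl = -2 (E1 requires Δl = ±1)
(c) forbidden — Δl = +6 (E1 requires Δl = ±1)
(d) forbidden — Δl = +3 (E1 requires Δl = ±1)
(e) allowed
(f) forbidden — Δl = +0 (E1 requires Δl = ±1)
(g) forbidden — Δl = -2 (E1 requires Δl = ±1)
Total allowed: 1 of 7.

1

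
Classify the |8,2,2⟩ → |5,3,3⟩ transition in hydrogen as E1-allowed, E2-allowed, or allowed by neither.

E1

Δl = 3 − 2 = +1; l_i + l_f = 5.
Δm_l = +1.
E1 (Δl = ±1, |Δm_l| ≤ 1): satisfied.
E2 (Δl = 0,±2, l_i+l_f ≥ 2, |Δm_l| ≤ 2): not satisfied.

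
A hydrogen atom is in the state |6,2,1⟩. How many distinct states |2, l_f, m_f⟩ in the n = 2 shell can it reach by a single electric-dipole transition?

2

E1 requires Δl = ±1, so l_f ∈ {1, 3}; with 0 ≤ l_f ≤ n_f−1 = 1, the allowed l_f values are {1}.
For l_f = 1: m_f ∈ {m_i−1, m_i, m_i+1} ∩ [−1, 1] = {0, 1} → 2 states.
Total: 2.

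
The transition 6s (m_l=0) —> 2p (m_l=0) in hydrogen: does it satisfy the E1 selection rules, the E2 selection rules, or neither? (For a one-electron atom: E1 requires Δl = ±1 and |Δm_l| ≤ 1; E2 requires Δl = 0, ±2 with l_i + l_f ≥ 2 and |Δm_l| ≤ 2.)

E1

Δl = 1 − 0 = +1; l_i + l_f = 1.
Δm_l = +0.
E1 (Δl = ±1, |Δm_l| ≤ 1): satisfied.
E2 (Δl = 0,±2, l_i+l_f ≥ 2, |Δm_l| ≤ 2): not satisfied.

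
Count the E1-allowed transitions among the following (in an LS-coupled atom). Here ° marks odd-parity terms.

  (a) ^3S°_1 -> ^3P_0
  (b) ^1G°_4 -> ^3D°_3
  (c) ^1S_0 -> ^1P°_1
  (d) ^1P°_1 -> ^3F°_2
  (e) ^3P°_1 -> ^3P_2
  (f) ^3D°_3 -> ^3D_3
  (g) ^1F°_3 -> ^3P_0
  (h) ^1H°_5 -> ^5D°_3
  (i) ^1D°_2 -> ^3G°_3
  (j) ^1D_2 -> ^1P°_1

(a) allowed
(b) forbidden (parity, ΔS, ΔL fail)
(c) allowed
(d) forbidden (parity, ΔS, ΔL fail)
(e) allowed
(f) allowed
(g) forbidden (ΔS, ΔL, ΔJ fail)
(h) forbidden (parity, ΔS, ΔL, ΔJ fail)
(i) forbidden (parity, ΔS, ΔL fail)
(j) allowed
Total allowed: 5 of 10.

5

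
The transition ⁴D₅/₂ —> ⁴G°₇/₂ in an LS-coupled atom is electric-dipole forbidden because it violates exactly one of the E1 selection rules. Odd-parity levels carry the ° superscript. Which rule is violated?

Initial level: S=3/2, L=2, J=5/2, parity even. Final level: S=3/2, L=4, J=7/2, parity odd.
Parity must change: even → odd — ✓.
ΔS = 0: S: 3/2 → 3/2 — ✓.
ΔL = 0, ±1 (not L=0↔0): L: 2 → 4, ΔL = +2 — ✗.
ΔJ = 0, ±1 (not J=0↔0): J: 5/2 → 7/2, ΔJ = +1 — ✓.

the ΔL = 0, ±1 rule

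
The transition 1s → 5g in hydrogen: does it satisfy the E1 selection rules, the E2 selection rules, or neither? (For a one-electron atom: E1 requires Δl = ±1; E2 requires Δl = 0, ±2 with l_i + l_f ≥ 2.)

neither

Δl = 4 − 0 = +4; l_i + l_f = 4.
E1 (Δl = ±1): not satisfied.
E2 (Δl = 0,±2, l_i+l_f ≥ 2): not satisfied.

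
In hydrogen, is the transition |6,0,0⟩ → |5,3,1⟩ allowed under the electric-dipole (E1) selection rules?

forbidden

Initial l = 0, final l = 3, so Δl = +3. E1 requires Δl = ±1: fails.
m_l: 0 → 1 (Δm_l = +1). |Δm_l| ≤ 1 ok.
The transition is electric-dipole forbidden.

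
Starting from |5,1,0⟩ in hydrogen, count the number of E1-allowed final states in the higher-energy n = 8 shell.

4

E1 requires Δl = ±1, so l_f ∈ {0, 2}; with 0 ≤ l_f ≤ n_f−1 = 7, the allowed l_f values are {0, 2}.
For l_f = 0: m_f ∈ {m_i−1, m_i, m_i+1} ∩ [−0, 0] = {0} → 1 state.
For l_f = 2: m_f ∈ {m_i−1, m_i, m_i+1} ∩ [−2, 2] = {-1, 0, 1} → 3 states.
Total: 4.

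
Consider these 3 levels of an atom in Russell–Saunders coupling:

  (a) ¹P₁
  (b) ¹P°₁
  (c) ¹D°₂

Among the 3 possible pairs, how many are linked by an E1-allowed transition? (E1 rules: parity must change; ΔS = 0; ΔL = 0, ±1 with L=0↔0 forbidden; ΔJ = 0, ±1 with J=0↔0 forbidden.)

(a)–(b): allowed.
(a)–(c): allowed.
(b)–(c): forbidden (parity).
Allowed pairs: 2 of 3.

2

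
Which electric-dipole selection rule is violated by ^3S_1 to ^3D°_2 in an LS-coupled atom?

the ΔL = 0, ±1 rule

Reading off the term symbols: S 1→1, L 0→2, J 1→2, parity even→odd.
ΔL = 0, ±1 (not L=0↔0): L: 0 → 2, ΔL = +2 — violated.
ΔJ = 0, ±1 (not J=0↔0): J: 1 → 2, ΔJ = +1 — satisfied.
ΔS = 0: S: 1 → 1 — satisfied.
Parity must change: even → odd — satisfied.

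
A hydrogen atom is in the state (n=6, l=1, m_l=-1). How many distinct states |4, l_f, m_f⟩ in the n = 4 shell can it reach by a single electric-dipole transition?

E1 requires Δl = ±1, so l_f ∈ {0, 2}; with 0 ≤ l_f ≤ n_f−1 = 3, the allowed l_f values are {0, 2}.
For l_f = 0: m_f ∈ {m_i−1, m_i, m_i+1} ∩ [−0, 0] = {0} → 1 state.
For l_f = 2: m_f ∈ {m_i−1, m_i, m_i+1} ∩ [−2, 2] = {-2, -1, 0} → 3 states.
Total: 4.

4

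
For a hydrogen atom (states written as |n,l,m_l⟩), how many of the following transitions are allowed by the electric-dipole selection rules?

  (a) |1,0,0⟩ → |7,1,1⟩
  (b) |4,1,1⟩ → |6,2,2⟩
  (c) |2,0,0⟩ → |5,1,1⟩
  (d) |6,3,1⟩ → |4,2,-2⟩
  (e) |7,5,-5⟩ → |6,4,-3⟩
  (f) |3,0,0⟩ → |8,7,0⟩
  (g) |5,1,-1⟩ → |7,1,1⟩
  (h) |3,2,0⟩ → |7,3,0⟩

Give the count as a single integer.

(a) allowed
(b) allowed
(c) allowed
(d) forbidden — Δm_l = -3 (E1 requires Δm_l = 0, ±1)
(e) forbidden — Δm_l = +2 (E1 requires Δm_l = 0, ±1)
(f) forbidden — Δl = +7 (E1 requires Δl = ±1)
(g) forbidden — Δl = +0 (E1 requires Δl = ±1); Δm_l = +2 (E1 requires Δm_l = 0, ±1)
(h) allowed
Total allowed: 4 of 8.

4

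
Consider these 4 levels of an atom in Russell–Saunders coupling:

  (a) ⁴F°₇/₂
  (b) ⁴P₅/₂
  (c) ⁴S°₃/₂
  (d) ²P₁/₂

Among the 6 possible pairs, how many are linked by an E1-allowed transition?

1

(a)–(b): forbidden (ΔL).
(a)–(c): forbidden (parity, ΔL, ΔJ).
(a)–(d): forbidden (ΔS, ΔL, ΔJ).
(b)–(c): allowed.
(b)–(d): forbidden (parity, ΔS, ΔJ).
(c)–(d): forbidden (ΔS).
Allowed pairs: 1 of 6.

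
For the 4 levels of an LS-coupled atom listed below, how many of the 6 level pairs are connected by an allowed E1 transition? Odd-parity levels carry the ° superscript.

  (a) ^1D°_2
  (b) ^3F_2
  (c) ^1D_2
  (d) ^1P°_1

(a)–(b): forbidden (ΔS).
(a)–(c): allowed.
(a)–(d): forbidden (parity).
(b)–(c): forbidden (parity, ΔS).
(b)–(d): forbidden (ΔS, ΔL).
(c)–(d): allowed.
Allowed pairs: 2 of 6.

2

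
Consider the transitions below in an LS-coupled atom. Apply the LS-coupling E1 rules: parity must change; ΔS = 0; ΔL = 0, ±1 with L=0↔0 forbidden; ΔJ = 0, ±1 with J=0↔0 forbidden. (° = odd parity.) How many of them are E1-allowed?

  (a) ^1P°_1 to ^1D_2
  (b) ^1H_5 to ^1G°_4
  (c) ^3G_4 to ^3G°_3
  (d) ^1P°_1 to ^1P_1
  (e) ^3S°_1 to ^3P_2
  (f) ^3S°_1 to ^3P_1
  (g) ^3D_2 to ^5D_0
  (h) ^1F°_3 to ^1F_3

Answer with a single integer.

(a) allowed
(b) allowed
(c) allowed
(d) allowed
(e) allowed
(f) allowed
(g) forbidden (parity, ΔS, ΔJ fail)
(h) allowed
Total allowed: 7 of 8.

7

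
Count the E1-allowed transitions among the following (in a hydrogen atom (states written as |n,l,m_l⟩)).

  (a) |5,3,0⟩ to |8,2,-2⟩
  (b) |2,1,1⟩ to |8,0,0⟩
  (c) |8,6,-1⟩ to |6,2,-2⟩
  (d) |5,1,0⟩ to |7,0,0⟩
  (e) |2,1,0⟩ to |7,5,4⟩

2

(a) forbidden — Δm_l = -2 (E1 requires Δm_l = 0, ±1)
(b) allowed
(c) forbidden — Δl = -4 (E1 requires Δl = ±1)
(d) allowed
(e) forbidden — Δl = +4 (E1 requires Δl = ±1); Δm_l = +4 (E1 requires Δm_l = 0, ±1)
Total allowed: 2 of 5.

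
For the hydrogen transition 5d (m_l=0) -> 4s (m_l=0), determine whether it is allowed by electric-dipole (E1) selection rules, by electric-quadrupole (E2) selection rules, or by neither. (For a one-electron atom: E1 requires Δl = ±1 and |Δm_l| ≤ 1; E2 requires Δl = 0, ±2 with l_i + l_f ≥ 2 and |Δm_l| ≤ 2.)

Δl = 0 − 2 = -2; l_i + l_f = 2.
Δm_l = +0.
E1 (Δl = ±1, |Δm_l| ≤ 1): not satisfied.
E2 (Δl = 0,±2, l_i+l_f ≥ 2, |Δm_l| ≤ 2): satisfied.

E2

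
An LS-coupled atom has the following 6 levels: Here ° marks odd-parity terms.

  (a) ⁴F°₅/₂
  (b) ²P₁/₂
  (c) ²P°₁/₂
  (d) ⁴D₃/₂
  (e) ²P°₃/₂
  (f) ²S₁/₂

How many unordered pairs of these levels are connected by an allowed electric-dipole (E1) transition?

(a)–(b): forbidden (ΔS, ΔL, ΔJ).
(a)–(c): forbidden (parity, ΔS, ΔL, ΔJ).
(a)–(d): allowed.
(a)–(e): forbidden (parity, ΔS, ΔL).
(a)–(f): forbidden (ΔS, ΔL, ΔJ).
(b)–(c): allowed.
(b)–(d): forbidden (parity, ΔS).
(b)–(e): allowed.
(b)–(f): forbidden (parity).
(c)–(d): forbidden (ΔS).
(c)–(e): forbidden (parity).
(c)–(f): allowed.
(d)–(e): forbidden (ΔS).
(d)–(f): forbidden (parity, ΔS, ΔL).
(e)–(f): allowed.
Allowed pairs: 5 of 15.

5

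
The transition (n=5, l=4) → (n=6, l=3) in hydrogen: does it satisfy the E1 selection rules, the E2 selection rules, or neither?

E1

Δl = 3 − 4 = -1; l_i + l_f = 7.
E1 (Δl = ±1): satisfied.
E2 (Δl = 0,±2, l_i+l_f ≥ 2): not satisfied.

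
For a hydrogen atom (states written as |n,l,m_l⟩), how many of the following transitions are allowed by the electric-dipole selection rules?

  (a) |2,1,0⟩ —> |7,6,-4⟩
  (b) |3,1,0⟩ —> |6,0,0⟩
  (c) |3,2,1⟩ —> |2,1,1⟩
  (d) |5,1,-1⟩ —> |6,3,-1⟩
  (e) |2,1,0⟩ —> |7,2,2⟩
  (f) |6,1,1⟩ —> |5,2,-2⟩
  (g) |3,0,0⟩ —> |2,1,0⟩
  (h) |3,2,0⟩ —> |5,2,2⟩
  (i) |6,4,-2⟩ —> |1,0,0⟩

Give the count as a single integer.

3

(a) forbidden — Δl = +5 (E1 requires Δl = ±1); Δm_l = -4 (E1 requires Δm_l = 0, ±1)
(b) allowed
(c) allowed
(d) forbidden — Δl = +2 (E1 requires Δl = ±1)
(e) forbidden — Δm_l = +2 (E1 requires Δm_l = 0, ±1)
(f) forbidden — Δm_l = -3 (E1 requires Δm_l = 0, ±1)
(g) allowed
(h) forbidden — Δl = +0 (E1 requires Δl = ±1); Δm_l = +2 (E1 requires Δm_l = 0, ±1)
(i) forbidden — Δl = -4 (E1 requires Δl = ±1); Δm_l = +2 (E1 requires Δm_l = 0, ±1)
Total allowed: 3 of 9.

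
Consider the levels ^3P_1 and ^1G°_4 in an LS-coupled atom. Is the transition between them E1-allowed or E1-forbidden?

forbidden

Reading off the term symbols: S 1→0, L 1→4, J 1→4, parity even→odd.
Parity must change: even → odd — ok.
ΔS = 0: S: 1 → 0 — fails.
ΔL = 0, ±1 (not L=0↔0): L: 1 → 4, ΔL = +3 — fails.
ΔJ = 0, ±1 (not J=0↔0): J: 1 → 4, ΔJ = +3 — fails.
Rule(s) violated: ΔS, ΔL, ΔJ.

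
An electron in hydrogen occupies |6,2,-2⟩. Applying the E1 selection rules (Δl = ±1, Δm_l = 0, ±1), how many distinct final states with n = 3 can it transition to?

E1 requires Δl = ±1, so l_f ∈ {1, 3}; with 0 ≤ l_f ≤ n_f−1 = 2, the allowed l_f values are {1}.
For l_f = 1: m_f ∈ {m_i−1, m_i, m_i+1} ∩ [−1, 1] = {-1} → 1 state.
Total: 1.

1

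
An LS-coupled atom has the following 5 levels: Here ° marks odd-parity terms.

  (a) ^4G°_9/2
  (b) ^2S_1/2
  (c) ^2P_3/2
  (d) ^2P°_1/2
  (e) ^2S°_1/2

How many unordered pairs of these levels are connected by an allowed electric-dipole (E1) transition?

(a)–(b): forbidden (ΔS, ΔL, ΔJ).
(a)–(c): forbidden (ΔS, ΔL, ΔJ).
(a)–(d): forbidden (parity, ΔS, ΔL, ΔJ).
(a)–(e): forbidden (parity, ΔS, ΔL, ΔJ).
(b)–(c): forbidden (parity).
(b)–(d): allowed.
(b)–(e): forbidden (ΔL).
(c)–(d): allowed.
(c)–(e): allowed.
(d)–(e): forbidden (parity).
Allowed pairs: 3 of 10.

3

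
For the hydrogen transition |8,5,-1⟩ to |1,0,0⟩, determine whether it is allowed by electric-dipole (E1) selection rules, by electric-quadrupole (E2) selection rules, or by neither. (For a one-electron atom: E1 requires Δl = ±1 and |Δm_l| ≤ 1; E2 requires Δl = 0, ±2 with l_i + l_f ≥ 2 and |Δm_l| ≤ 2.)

neither

Δl = 0 − 5 = -5; l_i + l_f = 5.
Δm_l = +1.
E1 (Δl = ±1, |Δm_l| ≤ 1): not satisfied.
E2 (Δl = 0,±2, l_i+l_f ≥ 2, |Δm_l| ≤ 2): not satisfied.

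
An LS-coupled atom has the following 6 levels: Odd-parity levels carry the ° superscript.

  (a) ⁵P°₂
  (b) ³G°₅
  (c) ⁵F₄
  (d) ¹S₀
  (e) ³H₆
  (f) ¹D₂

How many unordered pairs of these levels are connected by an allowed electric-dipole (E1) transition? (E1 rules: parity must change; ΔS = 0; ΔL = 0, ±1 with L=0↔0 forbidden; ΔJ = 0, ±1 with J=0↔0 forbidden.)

1

(a)–(b): forbidden (parity, ΔS, ΔL, ΔJ).
(a)–(c): forbidden (ΔL, ΔJ).
(a)–(d): forbidden (ΔS, ΔJ).
(a)–(e): forbidden (ΔS, ΔL, ΔJ).
(a)–(f): forbidden (ΔS).
(b)–(c): forbidden (ΔS).
(b)–(d): forbidden (ΔS, ΔL, ΔJ).
(b)–(e): allowed.
(b)–(f): forbidden (ΔS, ΔL, ΔJ).
(c)–(d): forbidden (parity, ΔS, ΔL, ΔJ).
(c)–(e): forbidden (parity, ΔS, ΔL, ΔJ).
(c)–(f): forbidden (parity, ΔS, ΔJ).
(d)–(e): forbidden (parity, ΔS, ΔL, ΔJ).
(d)–(f): forbidden (parity, ΔL, ΔJ).
(e)–(f): forbidden (parity, ΔS, ΔL, ΔJ).
Allowed pairs: 1 of 15.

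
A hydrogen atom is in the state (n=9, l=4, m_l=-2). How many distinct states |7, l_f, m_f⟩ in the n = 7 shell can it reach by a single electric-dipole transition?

6

E1 requires Δl = ±1, so l_f ∈ {3, 5}; with 0 ≤ l_f ≤ n_f−1 = 6, the allowed l_f values are {3, 5}.
For l_f = 3: m_f ∈ {m_i−1, m_i, m_i+1} ∩ [−3, 3] = {-3, -2, -1} → 3 states.
For l_f = 5: m_f ∈ {m_i−1, m_i, m_i+1} ∩ [−5, 5] = {-3, -2, -1} → 3 states.
Total: 6.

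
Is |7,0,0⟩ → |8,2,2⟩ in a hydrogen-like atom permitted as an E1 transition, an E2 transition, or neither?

E2

Δl = 2 − 0 = +2; l_i + l_f = 2.
Δm_l = +2.
E1 (Δl = ±1, |Δm_l| ≤ 1): not satisfied.
E2 (Δl = 0,±2, l_i+l_f ≥ 2, |Δm_l| ≤ 2): satisfied.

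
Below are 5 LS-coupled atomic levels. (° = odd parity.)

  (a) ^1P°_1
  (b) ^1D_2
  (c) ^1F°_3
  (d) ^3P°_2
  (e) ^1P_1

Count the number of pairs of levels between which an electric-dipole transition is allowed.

3

(a)–(b): allowed.
(a)–(c): forbidden (parity, ΔL, ΔJ).
(a)–(d): forbidden (parity, ΔS).
(a)–(e): allowed.
(b)–(c): allowed.
(b)–(d): forbidden (ΔS).
(b)–(e): forbidden (parity).
(c)–(d): forbidden (parity, ΔS, ΔL).
(c)–(e): forbidden (ΔL, ΔJ).
(d)–(e): forbidden (ΔS).
Allowed pairs: 3 of 10.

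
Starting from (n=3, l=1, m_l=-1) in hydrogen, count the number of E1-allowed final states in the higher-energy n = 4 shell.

4

E1 requires Δl = ±1, so l_f ∈ {0, 2}; with 0 ≤ l_f ≤ n_f−1 = 3, the allowed l_f values are {0, 2}.
For l_f = 0: m_f ∈ {m_i−1, m_i, m_i+1} ∩ [−0, 0] = {0} → 1 state.
For l_f = 2: m_f ∈ {m_i−1, m_i, m_i+1} ∩ [−2, 2] = {-2, -1, 0} → 3 states.
Total: 4.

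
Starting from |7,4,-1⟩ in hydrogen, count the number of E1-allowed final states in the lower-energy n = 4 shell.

E1 requires Δl = ±1, so l_f ∈ {3, 5}; with 0 ≤ l_f ≤ n_f−1 = 3, the allowed l_f values are {3}.
For l_f = 3: m_f ∈ {m_i−1, m_i, m_i+1} ∩ [−3, 3] = {-2, -1, 0} → 3 states.
Total: 3.

3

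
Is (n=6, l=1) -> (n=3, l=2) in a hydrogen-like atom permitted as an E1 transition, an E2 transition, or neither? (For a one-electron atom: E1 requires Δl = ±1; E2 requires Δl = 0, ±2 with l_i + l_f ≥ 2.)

E1

Δl = 2 − 1 = +1; l_i + l_f = 3.
E1 (Δl = ±1): satisfied.
E2 (Δl = 0,±2, l_i+l_f ≥ 2): not satisfied.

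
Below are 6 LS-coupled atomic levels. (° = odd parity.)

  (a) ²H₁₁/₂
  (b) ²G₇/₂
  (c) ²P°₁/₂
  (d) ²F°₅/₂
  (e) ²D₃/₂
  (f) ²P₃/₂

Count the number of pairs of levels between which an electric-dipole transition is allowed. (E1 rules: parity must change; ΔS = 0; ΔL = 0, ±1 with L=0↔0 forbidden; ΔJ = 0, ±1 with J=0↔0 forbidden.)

(a)–(b): forbidden (parity, ΔJ).
(a)–(c): forbidden (ΔL, ΔJ).
(a)–(d): forbidden (ΔL, ΔJ).
(a)–(e): forbidden (parity, ΔL, ΔJ).
(a)–(f): forbidden (parity, ΔL, ΔJ).
(b)–(c): forbidden (ΔL, ΔJ).
(b)–(d): allowed.
(b)–(e): forbidden (parity, ΔL, ΔJ).
(b)–(f): forbidden (parity, ΔL, ΔJ).
(c)–(d): forbidden (parity, ΔL, ΔJ).
(c)–(e): allowed.
(c)–(f): allowed.
(d)–(e): allowed.
(d)–(f): forbidden (ΔL).
(e)–(f): forbidden (parity).
Allowed pairs: 4 of 15.

4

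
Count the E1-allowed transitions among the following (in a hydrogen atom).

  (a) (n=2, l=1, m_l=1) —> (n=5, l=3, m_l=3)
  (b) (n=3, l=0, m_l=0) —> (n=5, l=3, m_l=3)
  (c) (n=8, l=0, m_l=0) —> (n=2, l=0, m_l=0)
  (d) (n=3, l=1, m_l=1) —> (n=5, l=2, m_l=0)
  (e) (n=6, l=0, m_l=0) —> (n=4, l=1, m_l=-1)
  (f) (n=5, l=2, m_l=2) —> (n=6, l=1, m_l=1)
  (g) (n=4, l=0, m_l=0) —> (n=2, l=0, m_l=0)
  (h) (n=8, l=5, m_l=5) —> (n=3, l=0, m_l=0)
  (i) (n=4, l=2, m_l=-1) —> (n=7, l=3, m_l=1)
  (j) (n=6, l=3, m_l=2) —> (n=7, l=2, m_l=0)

3

(a) forbidden — Δl = +2 (E1 requires Δl = ±1); Δm_l = +2 (E1 requires Δm_l = 0, ±1)
(b) forbidden — Δl = +3 (E1 requires Δl = ±1); Δm_l = +3 (E1 requires Δm_l = 0, ±1)
(c) forbidden — Δl = +0 (E1 requires Δl = ±1)
(d) allowed
(e) allowed
(f) allowed
(g) forbidden — Δl = +0 (E1 requires Δl = ±1)
(h) forbidden — Δl = -5 (E1 requires Δl = ±1); Δm_l = -5 (E1 requires Δm_l = 0, ±1)
(i) forbidden — Δm_l = +2 (E1 requires Δm_l = 0, ±1)
(j) forbidden — Δm_l = -2 (E1 requires Δm_l = 0, ±1)
Total allowed: 3 of 10.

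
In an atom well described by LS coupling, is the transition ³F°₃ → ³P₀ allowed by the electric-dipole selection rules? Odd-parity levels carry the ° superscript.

Reading off the term symbols: S 1→1, L 3→1, J 3→0, parity odd→even.
Parity must change: odd → even — passes.
ΔS = 0: S: 1 → 1 — passes.
ΔL = 0, ±1 (not L=0↔0): L: 3 → 1, ΔL = -2 — fails.
ΔJ = 0, ±1 (not J=0↔0): J: 3 → 0, ΔJ = -3 — fails.
Rule(s) violated: ΔL, ΔJ.

forbidden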